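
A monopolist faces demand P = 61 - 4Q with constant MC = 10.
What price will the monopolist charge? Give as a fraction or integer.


MR = 61 - 8Q
Set MR = MC: 61 - 8Q = 10
Q* = 51/8
Substitute into demand:
P* = 61 - 4*51/8 = 71/2

71/2


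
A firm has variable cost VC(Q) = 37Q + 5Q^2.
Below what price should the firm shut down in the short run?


AVC(Q) = VC(Q)/Q = 37 + 5Q
AVC is increasing in Q, so minimum AVC is at Q -> 0+.
Min AVC = 37
The firm should shut down if P < 37.

37


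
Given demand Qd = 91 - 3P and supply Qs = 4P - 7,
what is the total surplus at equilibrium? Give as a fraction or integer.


Find equilibrium: 91 - 3P = 4P - 7
91 + 7 = 7P
P* = 98/7 = 14
Q* = 4*14 - 7 = 49
Inverse demand: P = 91/3 - Q/3, so P_max = 91/3
Inverse supply: P = 7/4 + Q/4, so P_min = 7/4
CS = (1/2) * 49 * (91/3 - 14) = 2401/6
PS = (1/2) * 49 * (14 - 7/4) = 2401/8
TS = CS + PS = 2401/6 + 2401/8 = 16807/24

16807/24


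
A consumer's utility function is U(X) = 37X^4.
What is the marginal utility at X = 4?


MU = dU/dX = 37*4*X^(4-1)
MU = 148*X^3
At X = 4:
MU = 148 * 4^3
MU = 148 * 64 = 9472

9472


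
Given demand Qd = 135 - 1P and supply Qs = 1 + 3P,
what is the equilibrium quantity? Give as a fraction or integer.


First find equilibrium price:
135 - 1P = 1 + 3P
P* = 134/4 = 67/2
Then substitute into demand:
Q* = 135 - 1 * 67/2 = 203/2

203/2


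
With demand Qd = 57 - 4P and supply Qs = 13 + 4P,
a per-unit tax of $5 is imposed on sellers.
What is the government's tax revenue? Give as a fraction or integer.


With tax on sellers, new supply: Qs' = 13 + 4(P - 5)
= 4P - 7
New equilibrium quantity:
Q_new = 25
Tax revenue = tax * Q_new = 5 * 25 = 125

125


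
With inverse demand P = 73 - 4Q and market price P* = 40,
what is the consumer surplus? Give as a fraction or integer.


Maximum willingness to pay (at Q=0): P_max = 73
Quantity demanded at P* = 40:
Q* = (73 - 40)/4 = 33/4
CS = (1/2) * Q* * (P_max - P*)
CS = (1/2) * 33/4 * (73 - 40)
CS = (1/2) * 33/4 * 33 = 1089/8

1089/8


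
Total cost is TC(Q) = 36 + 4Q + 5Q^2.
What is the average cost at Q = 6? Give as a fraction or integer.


TC(6) = 36 + 4*6 + 5*6^2
TC(6) = 36 + 24 + 180 = 240
AC = TC/Q = 240/6 = 40

40


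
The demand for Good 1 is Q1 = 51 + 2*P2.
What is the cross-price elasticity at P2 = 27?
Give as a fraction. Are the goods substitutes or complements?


dQ1/dP2 = 2
At P2 = 27: Q1 = 51 + 2*27 = 105
Exy = (dQ1/dP2)(P2/Q1) = 2 * 27 / 105 = 18/35
Since Exy > 0, the goods are substitutes.

18/35 (substitutes)


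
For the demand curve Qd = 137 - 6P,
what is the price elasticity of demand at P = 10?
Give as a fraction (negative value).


dQ/dP = -6
At P = 10: Q = 137 - 6*10 = 77
E = (dQ/dP)(P/Q) = (-6)(10/77) = -60/77

-60/77


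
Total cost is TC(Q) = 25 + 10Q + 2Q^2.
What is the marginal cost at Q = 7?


MC = dTC/dQ = 10 + 2*2*Q
At Q = 7:
MC = 10 + 4*7
MC = 10 + 28 = 38

38


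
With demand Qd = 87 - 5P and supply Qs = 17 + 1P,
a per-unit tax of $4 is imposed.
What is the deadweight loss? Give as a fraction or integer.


Pre-tax equilibrium quantity: Q* = 86/3
Post-tax equilibrium quantity: Q_tax = 76/3
Reduction in quantity: Q* - Q_tax = 10/3
DWL = (1/2) * tax * (Q* - Q_tax)
DWL = (1/2) * 4 * 10/3 = 20/3

20/3


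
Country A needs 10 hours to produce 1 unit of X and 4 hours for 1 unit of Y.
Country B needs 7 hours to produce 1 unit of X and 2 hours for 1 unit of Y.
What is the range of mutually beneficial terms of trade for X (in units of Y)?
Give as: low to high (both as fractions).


Opportunity cost of X for Country A = hours_X / hours_Y = 10/4 = 5/2 units of Y
Opportunity cost of X for Country B = hours_X / hours_Y = 7/2 = 7/2 units of Y
Terms of trade must be between the two opportunity costs.
Range: 5/2 to 7/2

5/2 to 7/2


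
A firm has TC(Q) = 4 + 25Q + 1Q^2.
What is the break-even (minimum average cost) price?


AC(Q) = 4/Q + 25 + 1Q
To minimize: dAC/dQ = -4/Q^2 + 1 = 0
Q^2 = 4/1 = 4
Q* = 2
Min AC = 4/2 + 25 + 1*2
Min AC = 2 + 25 + 2 = 29

29


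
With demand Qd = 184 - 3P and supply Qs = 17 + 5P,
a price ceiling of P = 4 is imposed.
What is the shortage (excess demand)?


At P = 4:
Qd = 184 - 3*4 = 172
Qs = 17 + 5*4 = 37
Shortage = Qd - Qs = 172 - 37 = 135

135


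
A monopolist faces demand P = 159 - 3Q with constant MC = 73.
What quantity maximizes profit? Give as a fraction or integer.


TR = P*Q = (159 - 3Q)Q = 159Q - 3Q^2
MR = dTR/dQ = 159 - 6Q
Set MR = MC:
159 - 6Q = 73
86 = 6Q
Q* = 86/6 = 43/3

43/3


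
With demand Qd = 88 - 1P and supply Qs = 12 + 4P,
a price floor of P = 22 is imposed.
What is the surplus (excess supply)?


At P = 22:
Qd = 88 - 1*22 = 66
Qs = 12 + 4*22 = 100
Surplus = Qs - Qd = 100 - 66 = 34

34


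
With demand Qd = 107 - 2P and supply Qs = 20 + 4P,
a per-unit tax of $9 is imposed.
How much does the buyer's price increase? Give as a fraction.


With a per-unit tax, the buyer's price increase depends on relative slopes.
Supply slope: d = 4, Demand slope: b = 2
Buyer's price increase = d * tax / (b + d)
= 4 * 9 / (2 + 4)
= 36 / 6 = 6

6


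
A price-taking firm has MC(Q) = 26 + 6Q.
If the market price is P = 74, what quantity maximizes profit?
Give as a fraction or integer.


In perfect competition, profit is maximized where P = MC.
74 = 26 + 6Q
48 = 6Q
Q* = 48/6 = 8

8


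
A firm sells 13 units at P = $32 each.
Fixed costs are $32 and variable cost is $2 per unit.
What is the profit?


Total Revenue = P * Q = 32 * 13 = $416
Total Cost = FC + VC*Q = 32 + 2*13 = $58
Profit = TR - TC = 416 - 58 = $358

$358


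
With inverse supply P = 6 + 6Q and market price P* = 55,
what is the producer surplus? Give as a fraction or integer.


Minimum supply price (at Q=0): P_min = 6
Quantity supplied at P* = 55:
Q* = (55 - 6)/6 = 49/6
PS = (1/2) * Q* * (P* - P_min)
PS = (1/2) * 49/6 * (55 - 6)
PS = (1/2) * 49/6 * 49 = 2401/12

2401/12


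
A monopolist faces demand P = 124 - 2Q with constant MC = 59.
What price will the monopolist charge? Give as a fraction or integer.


MR = 124 - 4Q
Set MR = MC: 124 - 4Q = 59
Q* = 65/4
Substitute into demand:
P* = 124 - 2*65/4 = 183/2

183/2


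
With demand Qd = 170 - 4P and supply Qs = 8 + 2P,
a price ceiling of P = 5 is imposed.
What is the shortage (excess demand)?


At P = 5:
Qd = 170 - 4*5 = 150
Qs = 8 + 2*5 = 18
Shortage = Qd - Qs = 150 - 18 = 132

132


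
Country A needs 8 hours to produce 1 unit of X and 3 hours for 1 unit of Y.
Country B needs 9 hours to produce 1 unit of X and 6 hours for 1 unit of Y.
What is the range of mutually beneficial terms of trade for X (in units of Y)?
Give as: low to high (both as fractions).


Opportunity cost of X for Country A = hours_X / hours_Y = 8/3 = 8/3 units of Y
Opportunity cost of X for Country B = hours_X / hours_Y = 9/6 = 3/2 units of Y
Terms of trade must be between the two opportunity costs.
Range: 3/2 to 8/3

3/2 to 8/3


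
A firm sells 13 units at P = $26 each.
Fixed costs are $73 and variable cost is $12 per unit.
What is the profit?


Total Revenue = P * Q = 26 * 13 = $338
Total Cost = FC + VC*Q = 73 + 12*13 = $229
Profit = TR - TC = 338 - 229 = $109

$109


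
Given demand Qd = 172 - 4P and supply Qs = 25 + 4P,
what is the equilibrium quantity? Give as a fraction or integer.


First find equilibrium price:
172 - 4P = 25 + 4P
P* = 147/8 = 147/8
Then substitute into demand:
Q* = 172 - 4 * 147/8 = 197/2

197/2


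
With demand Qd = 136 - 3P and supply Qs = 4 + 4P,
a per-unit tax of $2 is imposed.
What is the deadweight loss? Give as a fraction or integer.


Pre-tax equilibrium quantity: Q* = 556/7
Post-tax equilibrium quantity: Q_tax = 76
Reduction in quantity: Q* - Q_tax = 24/7
DWL = (1/2) * tax * (Q* - Q_tax)
DWL = (1/2) * 2 * 24/7 = 24/7

24/7


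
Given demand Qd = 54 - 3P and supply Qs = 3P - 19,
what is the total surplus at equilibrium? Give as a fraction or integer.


Find equilibrium: 54 - 3P = 3P - 19
54 + 19 = 6P
P* = 73/6 = 73/6
Q* = 3*73/6 - 19 = 35/2
Inverse demand: P = 18 - Q/3, so P_max = 18
Inverse supply: P = 19/3 + Q/3, so P_min = 19/3
CS = (1/2) * 35/2 * (18 - 73/6) = 1225/24
PS = (1/2) * 35/2 * (73/6 - 19/3) = 1225/24
TS = CS + PS = 1225/24 + 1225/24 = 1225/12

1225/12


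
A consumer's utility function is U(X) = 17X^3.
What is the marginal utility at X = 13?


MU = dU/dX = 17*3*X^(3-1)
MU = 51*X^2
At X = 13:
MU = 51 * 13^2
MU = 51 * 169 = 8619

8619


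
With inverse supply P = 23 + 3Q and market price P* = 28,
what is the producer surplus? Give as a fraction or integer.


Minimum supply price (at Q=0): P_min = 23
Quantity supplied at P* = 28:
Q* = (28 - 23)/3 = 5/3
PS = (1/2) * Q* * (P* - P_min)
PS = (1/2) * 5/3 * (28 - 23)
PS = (1/2) * 5/3 * 5 = 25/6

25/6


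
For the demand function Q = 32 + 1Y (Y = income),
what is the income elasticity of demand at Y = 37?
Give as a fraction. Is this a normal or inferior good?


dQ/dY = 1
At Y = 37: Q = 32 + 1*37 = 69
Ey = (dQ/dY)(Y/Q) = 1 * 37 / 69 = 37/69
Since Ey > 0, this is a normal good.

37/69 (normal good)


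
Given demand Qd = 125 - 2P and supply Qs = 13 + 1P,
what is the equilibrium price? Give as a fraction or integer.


At equilibrium, Qd = Qs.
125 - 2P = 13 + 1P
125 - 13 = 2P + 1P
112 = 3P
P* = 112/3 = 112/3

112/3


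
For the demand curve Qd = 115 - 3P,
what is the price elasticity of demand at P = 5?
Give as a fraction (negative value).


dQ/dP = -3
At P = 5: Q = 115 - 3*5 = 100
E = (dQ/dP)(P/Q) = (-3)(5/100) = -3/20

-3/20


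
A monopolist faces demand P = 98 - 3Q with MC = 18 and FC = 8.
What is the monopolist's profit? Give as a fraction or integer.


MR = MC: 98 - 6Q = 18
Q* = 40/3
P* = 98 - 3*40/3 = 58
Profit = (P* - MC)*Q* - FC
= (58 - 18)*40/3 - 8
= 40*40/3 - 8
= 1600/3 - 8 = 1576/3

1576/3


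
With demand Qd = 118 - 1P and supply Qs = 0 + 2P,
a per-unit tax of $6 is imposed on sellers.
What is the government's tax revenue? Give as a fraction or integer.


With tax on sellers, new supply: Qs' = 0 + 2(P - 6)
= 2P - 12
New equilibrium quantity:
Q_new = 224/3
Tax revenue = tax * Q_new = 6 * 224/3 = 448

448


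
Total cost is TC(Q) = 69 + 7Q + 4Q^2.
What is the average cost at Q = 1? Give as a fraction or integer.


TC(1) = 69 + 7*1 + 4*1^2
TC(1) = 69 + 7 + 4 = 80
AC = TC/Q = 80/1 = 80

80


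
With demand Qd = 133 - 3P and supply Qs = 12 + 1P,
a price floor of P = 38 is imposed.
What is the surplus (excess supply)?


At P = 38:
Qd = 133 - 3*38 = 19
Qs = 12 + 1*38 = 50
Surplus = Qs - Qd = 50 - 19 = 31

31


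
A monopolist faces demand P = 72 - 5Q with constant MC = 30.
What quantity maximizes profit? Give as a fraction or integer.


TR = P*Q = (72 - 5Q)Q = 72Q - 5Q^2
MR = dTR/dQ = 72 - 10Q
Set MR = MC:
72 - 10Q = 30
42 = 10Q
Q* = 42/10 = 21/5

21/5


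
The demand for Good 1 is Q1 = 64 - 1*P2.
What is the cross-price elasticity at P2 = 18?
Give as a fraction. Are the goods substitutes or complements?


dQ1/dP2 = -1
At P2 = 18: Q1 = 64 - 1*18 = 46
Exy = (dQ1/dP2)(P2/Q1) = -1 * 18 / 46 = -9/23
Since Exy < 0, the goods are complements.

-9/23 (complements)


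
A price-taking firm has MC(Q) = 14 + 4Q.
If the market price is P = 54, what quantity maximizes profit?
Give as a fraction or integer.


In perfect competition, profit is maximized where P = MC.
54 = 14 + 4Q
40 = 4Q
Q* = 40/4 = 10

10


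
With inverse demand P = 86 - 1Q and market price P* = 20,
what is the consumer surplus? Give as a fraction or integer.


Maximum willingness to pay (at Q=0): P_max = 86
Quantity demanded at P* = 20:
Q* = (86 - 20)/1 = 66
CS = (1/2) * Q* * (P_max - P*)
CS = (1/2) * 66 * (86 - 20)
CS = (1/2) * 66 * 66 = 2178

2178


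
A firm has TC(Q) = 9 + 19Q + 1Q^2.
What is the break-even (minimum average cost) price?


AC(Q) = 9/Q + 19 + 1Q
To minimize: dAC/dQ = -9/Q^2 + 1 = 0
Q^2 = 9/1 = 9
Q* = 3
Min AC = 9/3 + 19 + 1*3
Min AC = 3 + 19 + 3 = 25

25


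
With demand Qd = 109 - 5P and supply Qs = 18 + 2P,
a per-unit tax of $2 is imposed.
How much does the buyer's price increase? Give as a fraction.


With a per-unit tax, the buyer's price increase depends on relative slopes.
Supply slope: d = 2, Demand slope: b = 5
Buyer's price increase = d * tax / (b + d)
= 2 * 2 / (5 + 2)
= 4 / 7 = 4/7

4/7


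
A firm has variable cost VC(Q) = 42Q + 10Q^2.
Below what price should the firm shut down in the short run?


AVC(Q) = VC(Q)/Q = 42 + 10Q
AVC is increasing in Q, so minimum AVC is at Q -> 0+.
Min AVC = 42
The firm should shut down if P < 42.

42


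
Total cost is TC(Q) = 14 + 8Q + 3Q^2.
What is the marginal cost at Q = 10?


MC = dTC/dQ = 8 + 2*3*Q
At Q = 10:
MC = 8 + 6*10
MC = 8 + 60 = 68

68


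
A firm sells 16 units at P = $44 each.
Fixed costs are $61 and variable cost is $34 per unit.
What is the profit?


Total Revenue = P * Q = 44 * 16 = $704
Total Cost = FC + VC*Q = 61 + 34*16 = $605
Profit = TR - TC = 704 - 605 = $99

$99


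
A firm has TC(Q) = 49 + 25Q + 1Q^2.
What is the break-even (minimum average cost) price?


AC(Q) = 49/Q + 25 + 1Q
To minimize: dAC/dQ = -49/Q^2 + 1 = 0
Q^2 = 49/1 = 49
Q* = 7
Min AC = 49/7 + 25 + 1*7
Min AC = 7 + 25 + 7 = 39

39


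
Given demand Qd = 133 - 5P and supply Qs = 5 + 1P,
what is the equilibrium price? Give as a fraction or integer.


At equilibrium, Qd = Qs.
133 - 5P = 5 + 1P
133 - 5 = 5P + 1P
128 = 6P
P* = 128/6 = 64/3

64/3


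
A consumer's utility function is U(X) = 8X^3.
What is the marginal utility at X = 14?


MU = dU/dX = 8*3*X^(3-1)
MU = 24*X^2
At X = 14:
MU = 24 * 14^2
MU = 24 * 196 = 4704

4704


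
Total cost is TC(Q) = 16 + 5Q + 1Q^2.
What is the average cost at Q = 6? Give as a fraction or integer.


TC(6) = 16 + 5*6 + 1*6^2
TC(6) = 16 + 30 + 36 = 82
AC = TC/Q = 82/6 = 41/3

41/3


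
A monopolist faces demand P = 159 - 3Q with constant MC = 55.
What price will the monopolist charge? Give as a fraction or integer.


MR = 159 - 6Q
Set MR = MC: 159 - 6Q = 55
Q* = 52/3
Substitute into demand:
P* = 159 - 3*52/3 = 107

107


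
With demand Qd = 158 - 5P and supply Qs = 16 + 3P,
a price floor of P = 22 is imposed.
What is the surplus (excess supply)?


At P = 22:
Qd = 158 - 5*22 = 48
Qs = 16 + 3*22 = 82
Surplus = Qs - Qd = 82 - 48 = 34

34


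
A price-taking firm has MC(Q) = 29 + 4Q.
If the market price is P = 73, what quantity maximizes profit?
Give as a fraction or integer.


In perfect competition, profit is maximized where P = MC.
73 = 29 + 4Q
44 = 4Q
Q* = 44/4 = 11

11


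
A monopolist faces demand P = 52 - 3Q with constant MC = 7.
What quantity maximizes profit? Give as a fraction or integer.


TR = P*Q = (52 - 3Q)Q = 52Q - 3Q^2
MR = dTR/dQ = 52 - 6Q
Set MR = MC:
52 - 6Q = 7
45 = 6Q
Q* = 45/6 = 15/2

15/2


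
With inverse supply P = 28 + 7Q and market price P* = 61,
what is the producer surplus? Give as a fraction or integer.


Minimum supply price (at Q=0): P_min = 28
Quantity supplied at P* = 61:
Q* = (61 - 28)/7 = 33/7
PS = (1/2) * Q* * (P* - P_min)
PS = (1/2) * 33/7 * (61 - 28)
PS = (1/2) * 33/7 * 33 = 1089/14

1089/14


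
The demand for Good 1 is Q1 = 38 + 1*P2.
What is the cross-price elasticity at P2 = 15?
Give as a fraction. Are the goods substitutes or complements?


dQ1/dP2 = 1
At P2 = 15: Q1 = 38 + 1*15 = 53
Exy = (dQ1/dP2)(P2/Q1) = 1 * 15 / 53 = 15/53
Since Exy > 0, the goods are substitutes.

15/53 (substitutes)


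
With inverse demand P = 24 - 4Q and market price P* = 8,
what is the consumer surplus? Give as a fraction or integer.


Maximum willingness to pay (at Q=0): P_max = 24
Quantity demanded at P* = 8:
Q* = (24 - 8)/4 = 4
CS = (1/2) * Q* * (P_max - P*)
CS = (1/2) * 4 * (24 - 8)
CS = (1/2) * 4 * 16 = 32

32


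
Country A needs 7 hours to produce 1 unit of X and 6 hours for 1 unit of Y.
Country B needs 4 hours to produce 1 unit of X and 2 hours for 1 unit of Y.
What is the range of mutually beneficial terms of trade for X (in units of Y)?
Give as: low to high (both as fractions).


Opportunity cost of X for Country A = hours_X / hours_Y = 7/6 = 7/6 units of Y
Opportunity cost of X for Country B = hours_X / hours_Y = 4/2 = 2 units of Y
Terms of trade must be between the two opportunity costs.
Range: 7/6 to 2

7/6 to 2


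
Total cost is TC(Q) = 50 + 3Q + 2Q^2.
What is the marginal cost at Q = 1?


MC = dTC/dQ = 3 + 2*2*Q
At Q = 1:
MC = 3 + 4*1
MC = 3 + 4 = 7

7


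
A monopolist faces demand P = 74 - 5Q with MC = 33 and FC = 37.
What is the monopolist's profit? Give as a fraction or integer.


MR = MC: 74 - 10Q = 33
Q* = 41/10
P* = 74 - 5*41/10 = 107/2
Profit = (P* - MC)*Q* - FC
= (107/2 - 33)*41/10 - 37
= 41/2*41/10 - 37
= 1681/20 - 37 = 941/20

941/20


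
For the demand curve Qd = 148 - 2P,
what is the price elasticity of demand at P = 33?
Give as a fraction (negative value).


dQ/dP = -2
At P = 33: Q = 148 - 2*33 = 82
E = (dQ/dP)(P/Q) = (-2)(33/82) = -33/41

-33/41


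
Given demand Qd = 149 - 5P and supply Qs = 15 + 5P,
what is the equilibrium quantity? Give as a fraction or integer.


First find equilibrium price:
149 - 5P = 15 + 5P
P* = 134/10 = 67/5
Then substitute into demand:
Q* = 149 - 5 * 67/5 = 82

82


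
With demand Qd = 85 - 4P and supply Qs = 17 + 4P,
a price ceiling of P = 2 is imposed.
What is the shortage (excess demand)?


At P = 2:
Qd = 85 - 4*2 = 77
Qs = 17 + 4*2 = 25
Shortage = Qd - Qs = 77 - 25 = 52

52


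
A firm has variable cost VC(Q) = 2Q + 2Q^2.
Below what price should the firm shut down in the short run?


AVC(Q) = VC(Q)/Q = 2 + 2Q
AVC is increasing in Q, so minimum AVC is at Q -> 0+.
Min AVC = 2
The firm should shut down if P < 2.

2


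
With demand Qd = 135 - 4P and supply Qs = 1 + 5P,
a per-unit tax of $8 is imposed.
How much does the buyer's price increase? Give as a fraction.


With a per-unit tax, the buyer's price increase depends on relative slopes.
Supply slope: d = 5, Demand slope: b = 4
Buyer's price increase = d * tax / (b + d)
= 5 * 8 / (4 + 5)
= 40 / 9 = 40/9

40/9


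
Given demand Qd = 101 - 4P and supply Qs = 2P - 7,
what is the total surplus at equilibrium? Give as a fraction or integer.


Find equilibrium: 101 - 4P = 2P - 7
101 + 7 = 6P
P* = 108/6 = 18
Q* = 2*18 - 7 = 29
Inverse demand: P = 101/4 - Q/4, so P_max = 101/4
Inverse supply: P = 7/2 + Q/2, so P_min = 7/2
CS = (1/2) * 29 * (101/4 - 18) = 841/8
PS = (1/2) * 29 * (18 - 7/2) = 841/4
TS = CS + PS = 841/8 + 841/4 = 2523/8

2523/8


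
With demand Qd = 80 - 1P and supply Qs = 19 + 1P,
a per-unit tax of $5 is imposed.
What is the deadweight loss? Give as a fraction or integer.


Pre-tax equilibrium quantity: Q* = 99/2
Post-tax equilibrium quantity: Q_tax = 47
Reduction in quantity: Q* - Q_tax = 5/2
DWL = (1/2) * tax * (Q* - Q_tax)
DWL = (1/2) * 5 * 5/2 = 25/4

25/4


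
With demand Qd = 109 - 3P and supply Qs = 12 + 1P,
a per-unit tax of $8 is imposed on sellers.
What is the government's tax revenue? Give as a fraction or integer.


With tax on sellers, new supply: Qs' = 12 + 1(P - 8)
= 4 + 1P
New equilibrium quantity:
Q_new = 121/4
Tax revenue = tax * Q_new = 8 * 121/4 = 242

242


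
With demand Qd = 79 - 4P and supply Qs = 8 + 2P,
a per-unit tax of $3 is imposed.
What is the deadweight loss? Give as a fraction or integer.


Pre-tax equilibrium quantity: Q* = 95/3
Post-tax equilibrium quantity: Q_tax = 83/3
Reduction in quantity: Q* - Q_tax = 4
DWL = (1/2) * tax * (Q* - Q_tax)
DWL = (1/2) * 3 * 4 = 6

6


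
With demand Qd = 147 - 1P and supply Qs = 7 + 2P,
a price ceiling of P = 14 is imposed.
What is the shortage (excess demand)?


At P = 14:
Qd = 147 - 1*14 = 133
Qs = 7 + 2*14 = 35
Shortage = Qd - Qs = 133 - 35 = 98

98


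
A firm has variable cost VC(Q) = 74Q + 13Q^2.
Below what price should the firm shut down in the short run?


AVC(Q) = VC(Q)/Q = 74 + 13Q
AVC is increasing in Q, so minimum AVC is at Q -> 0+.
Min AVC = 74
The firm should shut down if P < 74.

74


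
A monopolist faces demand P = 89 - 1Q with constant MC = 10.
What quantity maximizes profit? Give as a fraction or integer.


TR = P*Q = (89 - 1Q)Q = 89Q - 1Q^2
MR = dTR/dQ = 89 - 2Q
Set MR = MC:
89 - 2Q = 10
79 = 2Q
Q* = 79/2 = 79/2

79/2


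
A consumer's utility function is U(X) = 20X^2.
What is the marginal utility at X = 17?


MU = dU/dX = 20*2*X^(2-1)
MU = 40*X^1
At X = 17:
MU = 40 * 17^1
MU = 40 * 17 = 680

680


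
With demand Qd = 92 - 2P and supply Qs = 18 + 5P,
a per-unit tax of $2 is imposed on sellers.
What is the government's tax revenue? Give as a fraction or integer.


With tax on sellers, new supply: Qs' = 18 + 5(P - 2)
= 8 + 5P
New equilibrium quantity:
Q_new = 68
Tax revenue = tax * Q_new = 2 * 68 = 136

136


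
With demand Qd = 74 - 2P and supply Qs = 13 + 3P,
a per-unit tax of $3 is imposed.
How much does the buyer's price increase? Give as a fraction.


With a per-unit tax, the buyer's price increase depends on relative slopes.
Supply slope: d = 3, Demand slope: b = 2
Buyer's price increase = d * tax / (b + d)
= 3 * 3 / (2 + 3)
= 9 / 5 = 9/5

9/5


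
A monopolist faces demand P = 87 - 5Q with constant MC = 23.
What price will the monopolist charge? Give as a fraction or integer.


MR = 87 - 10Q
Set MR = MC: 87 - 10Q = 23
Q* = 32/5
Substitute into demand:
P* = 87 - 5*32/5 = 55

55


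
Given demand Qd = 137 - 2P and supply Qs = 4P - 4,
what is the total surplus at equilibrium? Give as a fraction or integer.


Find equilibrium: 137 - 2P = 4P - 4
137 + 4 = 6P
P* = 141/6 = 47/2
Q* = 4*47/2 - 4 = 90
Inverse demand: P = 137/2 - Q/2, so P_max = 137/2
Inverse supply: P = 1 + Q/4, so P_min = 1
CS = (1/2) * 90 * (137/2 - 47/2) = 2025
PS = (1/2) * 90 * (47/2 - 1) = 2025/2
TS = CS + PS = 2025 + 2025/2 = 6075/2

6075/2


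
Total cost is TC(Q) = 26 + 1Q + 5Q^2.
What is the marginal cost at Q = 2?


MC = dTC/dQ = 1 + 2*5*Q
At Q = 2:
MC = 1 + 10*2
MC = 1 + 20 = 21

21


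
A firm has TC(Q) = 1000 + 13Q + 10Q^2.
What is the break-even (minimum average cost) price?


AC(Q) = 1000/Q + 13 + 10Q
To minimize: dAC/dQ = -1000/Q^2 + 10 = 0
Q^2 = 1000/10 = 100
Q* = 10
Min AC = 1000/10 + 13 + 10*10
Min AC = 100 + 13 + 100 = 213

213


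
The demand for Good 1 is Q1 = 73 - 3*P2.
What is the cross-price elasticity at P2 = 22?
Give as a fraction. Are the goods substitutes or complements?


dQ1/dP2 = -3
At P2 = 22: Q1 = 73 - 3*22 = 7
Exy = (dQ1/dP2)(P2/Q1) = -3 * 22 / 7 = -66/7
Since Exy < 0, the goods are complements.

-66/7 (complements)


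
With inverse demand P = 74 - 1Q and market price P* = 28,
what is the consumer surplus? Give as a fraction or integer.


Maximum willingness to pay (at Q=0): P_max = 74
Quantity demanded at P* = 28:
Q* = (74 - 28)/1 = 46
CS = (1/2) * Q* * (P_max - P*)
CS = (1/2) * 46 * (74 - 28)
CS = (1/2) * 46 * 46 = 1058

1058


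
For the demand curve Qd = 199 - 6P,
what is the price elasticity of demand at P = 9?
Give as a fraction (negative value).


dQ/dP = -6
At P = 9: Q = 199 - 6*9 = 145
E = (dQ/dP)(P/Q) = (-6)(9/145) = -54/145

-54/145


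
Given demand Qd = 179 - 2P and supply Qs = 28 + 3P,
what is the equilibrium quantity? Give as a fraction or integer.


First find equilibrium price:
179 - 2P = 28 + 3P
P* = 151/5 = 151/5
Then substitute into demand:
Q* = 179 - 2 * 151/5 = 593/5

593/5


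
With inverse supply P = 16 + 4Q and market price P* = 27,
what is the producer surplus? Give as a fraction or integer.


Minimum supply price (at Q=0): P_min = 16
Quantity supplied at P* = 27:
Q* = (27 - 16)/4 = 11/4
PS = (1/2) * Q* * (P* - P_min)
PS = (1/2) * 11/4 * (27 - 16)
PS = (1/2) * 11/4 * 11 = 121/8

121/8


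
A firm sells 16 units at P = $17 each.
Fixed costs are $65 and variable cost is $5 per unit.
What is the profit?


Total Revenue = P * Q = 17 * 16 = $272
Total Cost = FC + VC*Q = 65 + 5*16 = $145
Profit = TR - TC = 272 - 145 = $127

$127


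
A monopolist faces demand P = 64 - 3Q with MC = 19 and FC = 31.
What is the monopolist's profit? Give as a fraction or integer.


MR = MC: 64 - 6Q = 19
Q* = 15/2
P* = 64 - 3*15/2 = 83/2
Profit = (P* - MC)*Q* - FC
= (83/2 - 19)*15/2 - 31
= 45/2*15/2 - 31
= 675/4 - 31 = 551/4

551/4


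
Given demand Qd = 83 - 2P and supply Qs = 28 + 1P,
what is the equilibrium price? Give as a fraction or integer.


At equilibrium, Qd = Qs.
83 - 2P = 28 + 1P
83 - 28 = 2P + 1P
55 = 3P
P* = 55/3 = 55/3

55/3


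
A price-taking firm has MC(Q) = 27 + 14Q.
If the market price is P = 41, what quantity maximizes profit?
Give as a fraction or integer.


In perfect competition, profit is maximized where P = MC.
41 = 27 + 14Q
14 = 14Q
Q* = 14/14 = 1

1


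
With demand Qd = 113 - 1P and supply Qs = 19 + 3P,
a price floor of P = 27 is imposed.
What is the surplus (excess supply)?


At P = 27:
Qd = 113 - 1*27 = 86
Qs = 19 + 3*27 = 100
Surplus = Qs - Qd = 100 - 86 = 14

14


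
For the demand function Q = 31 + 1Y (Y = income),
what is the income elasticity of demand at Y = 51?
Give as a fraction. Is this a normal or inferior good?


dQ/dY = 1
At Y = 51: Q = 31 + 1*51 = 82
Ey = (dQ/dY)(Y/Q) = 1 * 51 / 82 = 51/82
Since Ey > 0, this is a normal good.

51/82 (normal good)


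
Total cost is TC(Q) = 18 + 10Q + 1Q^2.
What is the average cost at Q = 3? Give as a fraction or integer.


TC(3) = 18 + 10*3 + 1*3^2
TC(3) = 18 + 30 + 9 = 57
AC = TC/Q = 57/3 = 19

19


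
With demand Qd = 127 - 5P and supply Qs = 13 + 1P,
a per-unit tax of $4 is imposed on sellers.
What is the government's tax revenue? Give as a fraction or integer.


With tax on sellers, new supply: Qs' = 13 + 1(P - 4)
= 9 + 1P
New equilibrium quantity:
Q_new = 86/3
Tax revenue = tax * Q_new = 4 * 86/3 = 344/3

344/3


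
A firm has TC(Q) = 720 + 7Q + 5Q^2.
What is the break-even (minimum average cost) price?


AC(Q) = 720/Q + 7 + 5Q
To minimize: dAC/dQ = -720/Q^2 + 5 = 0
Q^2 = 720/5 = 144
Q* = 12
Min AC = 720/12 + 7 + 5*12
Min AC = 60 + 7 + 60 = 127

127


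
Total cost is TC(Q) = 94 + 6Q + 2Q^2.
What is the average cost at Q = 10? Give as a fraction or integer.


TC(10) = 94 + 6*10 + 2*10^2
TC(10) = 94 + 60 + 200 = 354
AC = TC/Q = 354/10 = 177/5

177/5


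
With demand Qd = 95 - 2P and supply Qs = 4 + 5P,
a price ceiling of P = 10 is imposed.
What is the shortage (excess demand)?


At P = 10:
Qd = 95 - 2*10 = 75
Qs = 4 + 5*10 = 54
Shortage = Qd - Qs = 75 - 54 = 21

21


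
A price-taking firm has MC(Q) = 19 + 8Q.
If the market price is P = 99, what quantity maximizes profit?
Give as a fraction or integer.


In perfect competition, profit is maximized where P = MC.
99 = 19 + 8Q
80 = 8Q
Q* = 80/8 = 10

10


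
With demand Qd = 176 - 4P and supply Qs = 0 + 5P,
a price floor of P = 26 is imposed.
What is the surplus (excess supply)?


At P = 26:
Qd = 176 - 4*26 = 72
Qs = 0 + 5*26 = 130
Surplus = Qs - Qd = 130 - 72 = 58

58


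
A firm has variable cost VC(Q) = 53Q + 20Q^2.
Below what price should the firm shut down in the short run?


AVC(Q) = VC(Q)/Q = 53 + 20Q
AVC is increasing in Q, so minimum AVC is at Q -> 0+.
Min AVC = 53
The firm should shut down if P < 53.

53


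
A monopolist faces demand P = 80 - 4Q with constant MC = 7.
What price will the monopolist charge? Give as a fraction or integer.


MR = 80 - 8Q
Set MR = MC: 80 - 8Q = 7
Q* = 73/8
Substitute into demand:
P* = 80 - 4*73/8 = 87/2

87/2


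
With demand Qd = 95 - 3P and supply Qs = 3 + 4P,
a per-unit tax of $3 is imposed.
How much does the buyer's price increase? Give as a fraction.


With a per-unit tax, the buyer's price increase depends on relative slopes.
Supply slope: d = 4, Demand slope: b = 3
Buyer's price increase = d * tax / (b + d)
= 4 * 3 / (3 + 4)
= 12 / 7 = 12/7

12/7


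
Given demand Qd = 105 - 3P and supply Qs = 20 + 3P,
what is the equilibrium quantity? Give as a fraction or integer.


First find equilibrium price:
105 - 3P = 20 + 3P
P* = 85/6 = 85/6
Then substitute into demand:
Q* = 105 - 3 * 85/6 = 125/2

125/2


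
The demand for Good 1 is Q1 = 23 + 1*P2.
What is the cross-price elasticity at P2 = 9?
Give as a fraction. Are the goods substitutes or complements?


dQ1/dP2 = 1
At P2 = 9: Q1 = 23 + 1*9 = 32
Exy = (dQ1/dP2)(P2/Q1) = 1 * 9 / 32 = 9/32
Since Exy > 0, the goods are substitutes.

9/32 (substitutes)


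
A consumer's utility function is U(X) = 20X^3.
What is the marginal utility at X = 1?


MU = dU/dX = 20*3*X^(3-1)
MU = 60*X^2
At X = 1:
MU = 60 * 1^2
MU = 60 * 1 = 60

60


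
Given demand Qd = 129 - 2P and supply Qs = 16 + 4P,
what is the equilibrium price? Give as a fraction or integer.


At equilibrium, Qd = Qs.
129 - 2P = 16 + 4P
129 - 16 = 2P + 4P
113 = 6P
P* = 113/6 = 113/6

113/6


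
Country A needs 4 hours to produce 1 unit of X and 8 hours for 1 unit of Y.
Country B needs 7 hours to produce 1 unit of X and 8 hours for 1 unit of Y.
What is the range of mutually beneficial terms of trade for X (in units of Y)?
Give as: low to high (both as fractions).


Opportunity cost of X for Country A = hours_X / hours_Y = 4/8 = 1/2 units of Y
Opportunity cost of X for Country B = hours_X / hours_Y = 7/8 = 7/8 units of Y
Terms of trade must be between the two opportunity costs.
Range: 1/2 to 7/8

1/2 to 7/8


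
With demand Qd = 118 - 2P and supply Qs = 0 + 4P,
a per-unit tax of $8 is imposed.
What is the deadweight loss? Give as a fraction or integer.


Pre-tax equilibrium quantity: Q* = 236/3
Post-tax equilibrium quantity: Q_tax = 68
Reduction in quantity: Q* - Q_tax = 32/3
DWL = (1/2) * tax * (Q* - Q_tax)
DWL = (1/2) * 8 * 32/3 = 128/3

128/3


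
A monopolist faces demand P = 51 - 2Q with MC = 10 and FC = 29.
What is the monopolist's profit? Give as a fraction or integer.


MR = MC: 51 - 4Q = 10
Q* = 41/4
P* = 51 - 2*41/4 = 61/2
Profit = (P* - MC)*Q* - FC
= (61/2 - 10)*41/4 - 29
= 41/2*41/4 - 29
= 1681/8 - 29 = 1449/8

1449/8


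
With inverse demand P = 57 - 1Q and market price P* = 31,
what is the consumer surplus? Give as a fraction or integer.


Maximum willingness to pay (at Q=0): P_max = 57
Quantity demanded at P* = 31:
Q* = (57 - 31)/1 = 26
CS = (1/2) * Q* * (P_max - P*)
CS = (1/2) * 26 * (57 - 31)
CS = (1/2) * 26 * 26 = 338

338


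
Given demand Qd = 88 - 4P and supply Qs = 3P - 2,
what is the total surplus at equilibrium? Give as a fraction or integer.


Find equilibrium: 88 - 4P = 3P - 2
88 + 2 = 7P
P* = 90/7 = 90/7
Q* = 3*90/7 - 2 = 256/7
Inverse demand: P = 22 - Q/4, so P_max = 22
Inverse supply: P = 2/3 + Q/3, so P_min = 2/3
CS = (1/2) * 256/7 * (22 - 90/7) = 8192/49
PS = (1/2) * 256/7 * (90/7 - 2/3) = 32768/147
TS = CS + PS = 8192/49 + 32768/147 = 8192/21

8192/21


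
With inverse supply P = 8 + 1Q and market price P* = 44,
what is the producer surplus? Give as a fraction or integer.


Minimum supply price (at Q=0): P_min = 8
Quantity supplied at P* = 44:
Q* = (44 - 8)/1 = 36
PS = (1/2) * Q* * (P* - P_min)
PS = (1/2) * 36 * (44 - 8)
PS = (1/2) * 36 * 36 = 648

648


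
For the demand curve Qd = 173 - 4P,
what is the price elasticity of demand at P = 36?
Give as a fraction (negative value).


dQ/dP = -4
At P = 36: Q = 173 - 4*36 = 29
E = (dQ/dP)(P/Q) = (-4)(36/29) = -144/29

-144/29


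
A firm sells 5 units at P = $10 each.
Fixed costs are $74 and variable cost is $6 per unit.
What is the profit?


Total Revenue = P * Q = 10 * 5 = $50
Total Cost = FC + VC*Q = 74 + 6*5 = $104
Profit = TR - TC = 50 - 104 = $-54

$-54


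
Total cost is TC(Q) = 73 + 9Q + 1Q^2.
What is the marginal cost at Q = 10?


MC = dTC/dQ = 9 + 2*1*Q
At Q = 10:
MC = 9 + 2*10
MC = 9 + 20 = 29

29


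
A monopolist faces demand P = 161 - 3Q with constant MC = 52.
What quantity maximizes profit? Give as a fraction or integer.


TR = P*Q = (161 - 3Q)Q = 161Q - 3Q^2
MR = dTR/dQ = 161 - 6Q
Set MR = MC:
161 - 6Q = 52
109 = 6Q
Q* = 109/6 = 109/6

109/6


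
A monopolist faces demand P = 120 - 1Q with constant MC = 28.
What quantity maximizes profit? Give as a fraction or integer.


TR = P*Q = (120 - 1Q)Q = 120Q - 1Q^2
MR = dTR/dQ = 120 - 2Q
Set MR = MC:
120 - 2Q = 28
92 = 2Q
Q* = 92/2 = 46

46


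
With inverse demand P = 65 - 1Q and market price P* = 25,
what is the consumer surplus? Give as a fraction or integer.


Maximum willingness to pay (at Q=0): P_max = 65
Quantity demanded at P* = 25:
Q* = (65 - 25)/1 = 40
CS = (1/2) * Q* * (P_max - P*)
CS = (1/2) * 40 * (65 - 25)
CS = (1/2) * 40 * 40 = 800

800


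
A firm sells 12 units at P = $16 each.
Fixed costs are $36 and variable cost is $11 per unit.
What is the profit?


Total Revenue = P * Q = 16 * 12 = $192
Total Cost = FC + VC*Q = 36 + 11*12 = $168
Profit = TR - TC = 192 - 168 = $24

$24


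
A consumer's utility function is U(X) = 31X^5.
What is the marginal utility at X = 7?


MU = dU/dX = 31*5*X^(5-1)
MU = 155*X^4
At X = 7:
MU = 155 * 7^4
MU = 155 * 2401 = 372155

372155


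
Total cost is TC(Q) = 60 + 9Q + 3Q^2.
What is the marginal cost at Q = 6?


MC = dTC/dQ = 9 + 2*3*Q
At Q = 6:
MC = 9 + 6*6
MC = 9 + 36 = 45

45


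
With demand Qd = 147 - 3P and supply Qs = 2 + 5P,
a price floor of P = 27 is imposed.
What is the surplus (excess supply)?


At P = 27:
Qd = 147 - 3*27 = 66
Qs = 2 + 5*27 = 137
Surplus = Qs - Qd = 137 - 66 = 71

71


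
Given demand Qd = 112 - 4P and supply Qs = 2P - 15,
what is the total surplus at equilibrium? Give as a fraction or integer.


Find equilibrium: 112 - 4P = 2P - 15
112 + 15 = 6P
P* = 127/6 = 127/6
Q* = 2*127/6 - 15 = 82/3
Inverse demand: P = 28 - Q/4, so P_max = 28
Inverse supply: P = 15/2 + Q/2, so P_min = 15/2
CS = (1/2) * 82/3 * (28 - 127/6) = 1681/18
PS = (1/2) * 82/3 * (127/6 - 15/2) = 1681/9
TS = CS + PS = 1681/18 + 1681/9 = 1681/6

1681/6


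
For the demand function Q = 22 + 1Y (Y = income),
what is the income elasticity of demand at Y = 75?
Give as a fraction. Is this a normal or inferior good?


dQ/dY = 1
At Y = 75: Q = 22 + 1*75 = 97
Ey = (dQ/dY)(Y/Q) = 1 * 75 / 97 = 75/97
Since Ey > 0, this is a normal good.

75/97 (normal good)


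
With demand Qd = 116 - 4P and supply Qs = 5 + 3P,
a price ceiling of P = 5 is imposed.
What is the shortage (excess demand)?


At P = 5:
Qd = 116 - 4*5 = 96
Qs = 5 + 3*5 = 20
Shortage = Qd - Qs = 96 - 20 = 76

76


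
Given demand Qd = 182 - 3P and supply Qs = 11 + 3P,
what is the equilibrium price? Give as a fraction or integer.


At equilibrium, Qd = Qs.
182 - 3P = 11 + 3P
182 - 11 = 3P + 3P
171 = 6P
P* = 171/6 = 57/2

57/2


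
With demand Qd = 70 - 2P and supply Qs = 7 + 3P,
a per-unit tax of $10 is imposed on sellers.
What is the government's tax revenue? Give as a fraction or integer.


With tax on sellers, new supply: Qs' = 7 + 3(P - 10)
= 3P - 23
New equilibrium quantity:
Q_new = 164/5
Tax revenue = tax * Q_new = 10 * 164/5 = 328

328


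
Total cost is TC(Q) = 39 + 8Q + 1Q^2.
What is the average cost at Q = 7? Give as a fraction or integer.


TC(7) = 39 + 8*7 + 1*7^2
TC(7) = 39 + 56 + 49 = 144
AC = TC/Q = 144/7 = 144/7

144/7


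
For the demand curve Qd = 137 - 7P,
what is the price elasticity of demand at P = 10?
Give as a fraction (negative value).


dQ/dP = -7
At P = 10: Q = 137 - 7*10 = 67
E = (dQ/dP)(P/Q) = (-7)(10/67) = -70/67

-70/67


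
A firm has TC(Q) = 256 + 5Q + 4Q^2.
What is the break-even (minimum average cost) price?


AC(Q) = 256/Q + 5 + 4Q
To minimize: dAC/dQ = -256/Q^2 + 4 = 0
Q^2 = 256/4 = 64
Q* = 8
Min AC = 256/8 + 5 + 4*8
Min AC = 32 + 5 + 32 = 69

69


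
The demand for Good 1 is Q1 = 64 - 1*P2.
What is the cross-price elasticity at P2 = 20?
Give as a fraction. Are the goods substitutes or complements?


dQ1/dP2 = -1
At P2 = 20: Q1 = 64 - 1*20 = 44
Exy = (dQ1/dP2)(P2/Q1) = -1 * 20 / 44 = -5/11
Since Exy < 0, the goods are complements.

-5/11 (complements)


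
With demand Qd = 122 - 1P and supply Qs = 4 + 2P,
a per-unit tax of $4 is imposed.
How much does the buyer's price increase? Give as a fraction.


With a per-unit tax, the buyer's price increase depends on relative slopes.
Supply slope: d = 2, Demand slope: b = 1
Buyer's price increase = d * tax / (b + d)
= 2 * 4 / (1 + 2)
= 8 / 3 = 8/3

8/3


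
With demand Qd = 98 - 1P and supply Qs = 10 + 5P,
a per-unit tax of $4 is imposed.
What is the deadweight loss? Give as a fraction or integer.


Pre-tax equilibrium quantity: Q* = 250/3
Post-tax equilibrium quantity: Q_tax = 80
Reduction in quantity: Q* - Q_tax = 10/3
DWL = (1/2) * tax * (Q* - Q_tax)
DWL = (1/2) * 4 * 10/3 = 20/3

20/3


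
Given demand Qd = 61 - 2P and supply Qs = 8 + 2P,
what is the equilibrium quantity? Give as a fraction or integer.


First find equilibrium price:
61 - 2P = 8 + 2P
P* = 53/4 = 53/4
Then substitute into demand:
Q* = 61 - 2 * 53/4 = 69/2

69/2


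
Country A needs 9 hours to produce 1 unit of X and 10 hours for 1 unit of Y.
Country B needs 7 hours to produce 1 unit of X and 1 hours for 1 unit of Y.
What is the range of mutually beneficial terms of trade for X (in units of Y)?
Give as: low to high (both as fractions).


Opportunity cost of X for Country A = hours_X / hours_Y = 9/10 = 9/10 units of Y
Opportunity cost of X for Country B = hours_X / hours_Y = 7/1 = 7 units of Y
Terms of trade must be between the two opportunity costs.
Range: 9/10 to 7

9/10 to 7


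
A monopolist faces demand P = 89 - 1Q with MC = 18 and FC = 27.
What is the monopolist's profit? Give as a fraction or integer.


MR = MC: 89 - 2Q = 18
Q* = 71/2
P* = 89 - 1*71/2 = 107/2
Profit = (P* - MC)*Q* - FC
= (107/2 - 18)*71/2 - 27
= 71/2*71/2 - 27
= 5041/4 - 27 = 4933/4

4933/4


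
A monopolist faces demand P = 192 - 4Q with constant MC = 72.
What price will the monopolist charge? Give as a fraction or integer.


MR = 192 - 8Q
Set MR = MC: 192 - 8Q = 72
Q* = 15
Substitute into demand:
P* = 192 - 4*15 = 132

132


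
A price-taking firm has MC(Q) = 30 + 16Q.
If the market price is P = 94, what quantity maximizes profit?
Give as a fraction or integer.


In perfect competition, profit is maximized where P = MC.
94 = 30 + 16Q
64 = 16Q
Q* = 64/16 = 4

4


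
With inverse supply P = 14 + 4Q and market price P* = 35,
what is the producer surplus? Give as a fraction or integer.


Minimum supply price (at Q=0): P_min = 14
Quantity supplied at P* = 35:
Q* = (35 - 14)/4 = 21/4
PS = (1/2) * Q* * (P* - P_min)
PS = (1/2) * 21/4 * (35 - 14)
PS = (1/2) * 21/4 * 21 = 441/8

441/8


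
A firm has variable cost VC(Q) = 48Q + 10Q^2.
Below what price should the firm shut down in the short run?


AVC(Q) = VC(Q)/Q = 48 + 10Q
AVC is increasing in Q, so minimum AVC is at Q -> 0+.
Min AVC = 48
The firm should shut down if P < 48.

48


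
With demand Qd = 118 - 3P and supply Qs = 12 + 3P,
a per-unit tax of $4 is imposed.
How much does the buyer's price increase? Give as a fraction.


With a per-unit tax, the buyer's price increase depends on relative slopes.
Supply slope: d = 3, Demand slope: b = 3
Buyer's price increase = d * tax / (b + d)
= 3 * 4 / (3 + 3)
= 12 / 6 = 2

2


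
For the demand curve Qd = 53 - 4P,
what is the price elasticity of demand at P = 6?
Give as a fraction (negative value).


dQ/dP = -4
At P = 6: Q = 53 - 4*6 = 29
E = (dQ/dP)(P/Q) = (-4)(6/29) = -24/29

-24/29


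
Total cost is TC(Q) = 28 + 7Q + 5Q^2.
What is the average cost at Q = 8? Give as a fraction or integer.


TC(8) = 28 + 7*8 + 5*8^2
TC(8) = 28 + 56 + 320 = 404
AC = TC/Q = 404/8 = 101/2

101/2


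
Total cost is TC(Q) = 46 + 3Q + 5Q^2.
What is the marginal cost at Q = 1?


MC = dTC/dQ = 3 + 2*5*Q
At Q = 1:
MC = 3 + 10*1
MC = 3 + 10 = 13

13


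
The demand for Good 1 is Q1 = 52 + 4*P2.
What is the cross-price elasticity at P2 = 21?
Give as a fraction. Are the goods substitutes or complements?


dQ1/dP2 = 4
At P2 = 21: Q1 = 52 + 4*21 = 136
Exy = (dQ1/dP2)(P2/Q1) = 4 * 21 / 136 = 21/34
Since Exy > 0, the goods are substitutes.

21/34 (substitutes)


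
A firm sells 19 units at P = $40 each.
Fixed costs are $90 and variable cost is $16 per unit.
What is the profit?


Total Revenue = P * Q = 40 * 19 = $760
Total Cost = FC + VC*Q = 90 + 16*19 = $394
Profit = TR - TC = 760 - 394 = $366

$366
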